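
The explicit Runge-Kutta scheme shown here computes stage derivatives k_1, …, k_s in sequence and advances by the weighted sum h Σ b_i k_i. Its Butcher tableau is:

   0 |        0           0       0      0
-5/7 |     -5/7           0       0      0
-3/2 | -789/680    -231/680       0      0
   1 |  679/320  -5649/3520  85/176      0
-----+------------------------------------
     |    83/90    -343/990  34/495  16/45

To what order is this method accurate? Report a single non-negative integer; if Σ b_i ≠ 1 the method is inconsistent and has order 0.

4

b = (83/90, -343/990, 34/495, 16/45)
c = (0, -5/7, -3/2, 1)
Ac = (0, 0, 33/136, 27/64)
Σ b_i: 83/90·1 + (-343/990)·1 + 34/495·1 + 16/45·1 = 1 ✓
b·c: (-343/990)·(-5/7) + 34/495·(-3/2) + 16/45·1 = 1/2 ✓
b·c²: (-343/990)·25/49 + 34/495·9/4 + 16/45·1 = 1/3 ✓
b·Ac: 34/495·33/136 + 16/45·27/64 = 1/6 ✓
b·c³: (-343/990)·(-125/343) + 34/495·(-27/8) + 16/45·1 = 1/4 ✓
b·(c∘Ac): 34/495·(-99/272) + 16/45·27/64 = 1/8 ✓
b·Ac²: 34/495·(-165/952) + 16/45·15/56 = 1/12 ✓
b·A²c: 16/45·15/128 = 1/24 ✓; 4 stages ⇒ order 4.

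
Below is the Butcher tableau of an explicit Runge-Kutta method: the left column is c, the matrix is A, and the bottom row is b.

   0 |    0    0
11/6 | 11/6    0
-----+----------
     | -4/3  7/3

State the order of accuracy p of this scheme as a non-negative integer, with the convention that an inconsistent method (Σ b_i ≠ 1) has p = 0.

b = (-4/3, 7/3)
c = (0, 11/6)
Σ b_i: (-4/3)·1 + 7/3·1 = 1 ✓
b·c: 7/3·11/6 = 77/18 ≠ 1/2 ⇒ order 1.

1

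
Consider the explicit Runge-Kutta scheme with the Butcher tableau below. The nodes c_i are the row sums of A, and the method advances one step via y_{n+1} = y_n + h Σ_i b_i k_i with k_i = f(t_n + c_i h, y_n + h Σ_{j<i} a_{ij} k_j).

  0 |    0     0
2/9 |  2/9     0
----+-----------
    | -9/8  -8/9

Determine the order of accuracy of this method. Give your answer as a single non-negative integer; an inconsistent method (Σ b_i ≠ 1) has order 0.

b = (-9/8, -8/9)
c = (0, 2/9)
Σ b_i: (-9/8)·1 + (-8/9)·1 = -145/72 ≠ 1 ⇒ order 0.

0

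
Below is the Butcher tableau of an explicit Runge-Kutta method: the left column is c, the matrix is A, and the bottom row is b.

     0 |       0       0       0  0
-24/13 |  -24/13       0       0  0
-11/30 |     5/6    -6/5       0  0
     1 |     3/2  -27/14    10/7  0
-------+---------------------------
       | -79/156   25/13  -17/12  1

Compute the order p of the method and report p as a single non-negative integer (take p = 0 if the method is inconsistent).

1

b = (-79/156, 25/13, -17/12, 1)
c = (0, -24/13, -11/30, 1)
Ac = (0, 0, 144/65, 829/273)
Σ b_i: (-79/156)·1 + 25/13·1 + (-17/12)·1 + 1·1 = 1 ✓
b·c: 25/13·(-24/13) + (-17/12)·(-11/30) + 1·1 = -123557/60840 ≠ 1/2 ⇒ order 1.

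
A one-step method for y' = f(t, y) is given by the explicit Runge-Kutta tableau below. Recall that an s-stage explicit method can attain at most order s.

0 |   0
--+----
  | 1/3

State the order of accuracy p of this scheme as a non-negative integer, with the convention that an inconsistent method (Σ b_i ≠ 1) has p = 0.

b = (1/3)
c = (0)
Σ b_i: 1/3·1 = 1/3 ≠ 1 ⇒ order 0.

0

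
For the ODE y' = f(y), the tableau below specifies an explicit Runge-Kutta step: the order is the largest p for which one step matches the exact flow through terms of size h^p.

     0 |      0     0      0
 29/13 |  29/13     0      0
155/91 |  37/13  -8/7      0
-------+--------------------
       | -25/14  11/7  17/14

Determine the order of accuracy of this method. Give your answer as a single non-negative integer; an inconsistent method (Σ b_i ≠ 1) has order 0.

1

b = (-25/14, 11/7, 17/14)
c = (0, 29/13, 155/91)
Ac = (0, 0, -232/91)
Σ b_i: (-25/14)·1 + 11/7·1 + 17/14·1 = 1 ✓
b·c: 11/7·29/13 + 17/14·155/91 = 7101/1274 ≠ 1/2 ⇒ order 1.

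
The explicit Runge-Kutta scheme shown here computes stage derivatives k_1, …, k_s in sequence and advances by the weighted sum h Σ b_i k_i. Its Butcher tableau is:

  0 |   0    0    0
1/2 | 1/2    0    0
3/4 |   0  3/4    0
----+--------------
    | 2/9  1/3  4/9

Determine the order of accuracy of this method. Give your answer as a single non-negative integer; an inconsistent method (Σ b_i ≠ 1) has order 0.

b = (2/9, 1/3, 4/9)
c = (0, 1/2, 3/4)
Ac = (0, 0, 3/8)
Σ b_i: 2/9·1 + 1/3·1 + 4/9·1 = 1 ✓
b·c: 1/3·1/2 + 4/9·3/4 = 1/2 ✓
b·c²: 1/3·1/4 + 4/9·9/16 = 1/3 ✓
b·Ac: 4/9·3/8 = 1/6 ✓; 3 stages ⇒ order 3.

3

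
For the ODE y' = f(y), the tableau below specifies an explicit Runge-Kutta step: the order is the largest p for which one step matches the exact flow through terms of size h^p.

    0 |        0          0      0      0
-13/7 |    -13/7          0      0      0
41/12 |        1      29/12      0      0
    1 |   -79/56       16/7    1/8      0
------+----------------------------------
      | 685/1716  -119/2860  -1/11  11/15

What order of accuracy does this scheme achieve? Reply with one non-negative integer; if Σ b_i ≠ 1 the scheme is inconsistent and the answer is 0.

2

b = (685/1716, -119/2860, -1/11, 11/15)
c = (0, -13/7, 41/12, 1)
Ac = (0, 0, -377/84, -17959/4704)
Σ b_i: 685/1716·1 + (-119/2860)·1 + (-1/11)·1 + 11/15·1 = 1 ✓
b·c: (-119/2860)·(-13/7) + (-1/11)·41/12 + 11/15·1 = 1/2 ✓
b·c²: (-119/2860)·169/49 + (-1/11)·1681/144 + 11/15·1 = -5227/11088 ≠ 1/3 ⇒ order 2.
b·Ac: (-1/11)·(-377/84) + 11/15·(-17959/4704) = -1856359/776160 ≠ 1/6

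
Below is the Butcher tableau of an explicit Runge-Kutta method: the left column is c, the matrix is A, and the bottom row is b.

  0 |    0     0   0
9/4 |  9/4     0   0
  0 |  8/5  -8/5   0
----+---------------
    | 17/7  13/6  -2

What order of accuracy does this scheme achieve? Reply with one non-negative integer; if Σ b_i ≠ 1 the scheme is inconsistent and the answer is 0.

b = (17/7, 13/6, -2)
c = (0, 9/4, 0)
Ac = (0, 0, -18/5)
Σ b_i: 17/7·1 + 13/6·1 + (-2)·1 = 109/42 ≠ 1 ⇒ order 0.

0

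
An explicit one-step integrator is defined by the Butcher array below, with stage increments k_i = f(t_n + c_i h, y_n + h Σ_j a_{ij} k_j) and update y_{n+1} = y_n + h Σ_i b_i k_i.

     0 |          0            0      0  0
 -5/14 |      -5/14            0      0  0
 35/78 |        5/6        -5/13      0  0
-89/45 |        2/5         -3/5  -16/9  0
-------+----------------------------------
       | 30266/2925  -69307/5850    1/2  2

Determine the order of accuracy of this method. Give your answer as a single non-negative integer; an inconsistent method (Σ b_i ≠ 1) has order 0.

2

b = (30266/2925, -69307/5850, 1/2, 2)
c = (0, -5/14, 35/78, -89/45)
Ac = (0, 0, 25/182, -2867/4914)
Σ b_i: 30266/2925·1 + (-69307/5850)·1 + 1/2·1 + 2·1 = 1 ✓
b·c: (-69307/5850)·(-5/14) + 1/2·35/78 + 2·(-89/45) = 1/2 ✓
b·c²: (-69307/5850)·25/196 + 1/2·1225/6084 + 2·7921/2025 = 61448819/9582300 ≠ 1/3 ⇒ order 2.
b·Ac: 1/2·25/182 + 2·(-2867/4914) = -10793/9828 ≠ 1/6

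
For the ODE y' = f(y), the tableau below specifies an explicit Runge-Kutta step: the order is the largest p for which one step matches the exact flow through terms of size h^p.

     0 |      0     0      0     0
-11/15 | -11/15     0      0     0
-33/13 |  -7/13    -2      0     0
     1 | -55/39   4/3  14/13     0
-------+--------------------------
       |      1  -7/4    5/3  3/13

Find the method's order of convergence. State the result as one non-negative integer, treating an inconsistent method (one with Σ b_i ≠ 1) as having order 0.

0

b = (1, -7/4, 5/3, 3/13)
c = (0, -11/15, -33/13, 1)
Ac = (0, 0, 22/15, -28226/7605)
Σ b_i: 1·1 + (-7/4)·1 + 5/3·1 + 3/13·1 = 179/156 ≠ 1 ⇒ order 0.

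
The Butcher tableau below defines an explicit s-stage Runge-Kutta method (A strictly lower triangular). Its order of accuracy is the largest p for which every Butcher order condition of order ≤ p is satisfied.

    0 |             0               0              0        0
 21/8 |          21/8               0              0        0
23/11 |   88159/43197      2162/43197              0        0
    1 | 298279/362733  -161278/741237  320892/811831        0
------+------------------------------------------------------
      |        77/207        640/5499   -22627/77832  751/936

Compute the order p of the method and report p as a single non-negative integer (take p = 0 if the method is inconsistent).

b = (77/207, 640/5499, -22627/77832, 751/936)
c = (0, 21/8, 23/11, 1)
Ac = (0, 0, 1081/8228, 767/3004)
Σ b_i: 77/207·1 + 640/5499·1 + (-22627/77832)·1 + 751/936·1 = 1 ✓
b·c: 640/5499·21/8 + (-22627/77832)·23/11 + 751/936·1 = 1/2 ✓
b·c²: 640/5499·441/64 + (-22627/77832)·529/121 + 751/936·1 = 1/3 ✓
b·Ac: (-22627/77832)·1081/8228 + 751/936·767/3004 = 1/6 ✓
b·c³: 640/5499·9261/512 + (-22627/77832)·12167/1331 + 751/936·1 = 1/4 ✓
b·(c∘Ac): (-22627/77832)·24863/90508 + 751/936·767/3004 = 1/8 ✓
b·Ac²: (-22627/77832)·22701/65824 + 751/936·5499/24032 = 1/12 ✓
b·A²c: 751/936·39/751 = 1/24 ✓; 4 stages ⇒ order 4.

4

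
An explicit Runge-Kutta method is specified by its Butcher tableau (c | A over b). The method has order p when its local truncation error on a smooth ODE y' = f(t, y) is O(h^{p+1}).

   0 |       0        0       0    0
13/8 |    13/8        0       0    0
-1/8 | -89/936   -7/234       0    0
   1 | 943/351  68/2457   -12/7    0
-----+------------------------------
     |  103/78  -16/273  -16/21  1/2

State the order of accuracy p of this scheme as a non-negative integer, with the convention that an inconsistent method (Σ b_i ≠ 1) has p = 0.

b = (103/78, -16/273, -16/21, 1/2)
c = (0, 13/8, -1/8, 1)
Ac = (0, 0, -7/144, 7/27)
Σ b_i: 103/78·1 + (-16/273)·1 + (-16/21)·1 + 1/2·1 = 1 ✓
b·c: (-16/273)·13/8 + (-16/21)·(-1/8) + 1/2·1 = 1/2 ✓
b·c²: (-16/273)·169/64 + (-16/21)·1/64 + 1/2·1 = 1/3 ✓
b·Ac: (-16/21)·(-7/144) + 1/2·7/27 = 1/6 ✓
b·c³: (-16/273)·2197/512 + (-16/21)·(-1/512) + 1/2·1 = 1/4 ✓
b·(c∘Ac): (-16/21)·7/1152 + 1/2·7/27 = 1/8 ✓
b·Ac²: (-16/21)·(-91/1152) + 1/2·5/108 = 1/12 ✓
b·A²c: 1/2·1/12 = 1/24 ✓; 4 stages ⇒ order 4.

4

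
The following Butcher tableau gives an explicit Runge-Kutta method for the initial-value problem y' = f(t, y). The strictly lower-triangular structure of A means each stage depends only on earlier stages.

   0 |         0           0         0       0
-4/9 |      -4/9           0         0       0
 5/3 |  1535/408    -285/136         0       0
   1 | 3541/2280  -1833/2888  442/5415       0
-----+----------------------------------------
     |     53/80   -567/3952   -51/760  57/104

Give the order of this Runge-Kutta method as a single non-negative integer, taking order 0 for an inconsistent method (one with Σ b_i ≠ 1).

4

b = (53/80, -567/3952, -51/760, 57/104)
c = (0, -4/9, 5/3, 1)
Ac = (0, 0, 95/102, 143/342)
Σ b_i: 53/80·1 + (-567/3952)·1 + (-51/760)·1 + 57/104·1 = 1 ✓
b·c: (-567/3952)·(-4/9) + (-51/760)·5/3 + 57/104·1 = 1/2 ✓
b·c²: (-567/3952)·16/81 + (-51/760)·25/9 + 57/104·1 = 1/3 ✓
b·Ac: (-51/760)·95/102 + 57/104·143/342 = 1/6 ✓
b·c³: (-567/3952)·(-64/729) + (-51/760)·125/27 + 57/104·1 = 1/4 ✓
b·(c∘Ac): (-51/760)·475/306 + 57/104·143/342 = 1/8 ✓
b·Ac²: (-51/760)·(-190/459) + 57/104·52/513 = 1/12 ✓
b·A²c: 57/104·13/171 = 1/24 ✓; 4 stages ⇒ order 4.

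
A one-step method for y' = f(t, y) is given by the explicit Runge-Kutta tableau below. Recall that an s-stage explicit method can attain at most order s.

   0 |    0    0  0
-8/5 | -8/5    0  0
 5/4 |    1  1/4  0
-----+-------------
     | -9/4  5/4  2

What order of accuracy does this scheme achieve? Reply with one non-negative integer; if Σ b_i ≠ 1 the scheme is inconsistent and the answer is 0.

2

b = (-9/4, 5/4, 2)
c = (0, -8/5, 5/4)
Ac = (0, 0, -2/5)
Σ b_i: (-9/4)·1 + 5/4·1 + 2·1 = 1 ✓
b·c: 5/4·(-8/5) + 2·5/4 = 1/2 ✓
b·c²: 5/4·64/25 + 2·25/16 = 253/40 ≠ 1/3 ⇒ order 2.
b·Ac: 2·(-2/5) = -4/5 ≠ 1/6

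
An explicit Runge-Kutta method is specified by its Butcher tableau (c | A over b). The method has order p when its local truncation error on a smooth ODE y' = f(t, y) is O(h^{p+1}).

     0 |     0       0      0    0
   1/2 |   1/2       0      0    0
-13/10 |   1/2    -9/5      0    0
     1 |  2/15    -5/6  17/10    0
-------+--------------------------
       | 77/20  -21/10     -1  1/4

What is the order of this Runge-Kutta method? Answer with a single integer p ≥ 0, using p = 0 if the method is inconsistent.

b = (77/20, -21/10, -1, 1/4)
c = (0, 1/2, -13/10, 1)
Ac = (0, 0, -9/10, -197/75)
Σ b_i: 77/20·1 + (-21/10)·1 + (-1)·1 + 1/4·1 = 1 ✓
b·c: (-21/10)·1/2 + (-1)·(-13/10) + 1/4·1 = 1/2 ✓
b·c²: (-21/10)·1/4 + (-1)·169/100 + 1/4·1 = -393/200 ≠ 1/3 ⇒ order 2.
b·Ac: (-1)·(-9/10) + 1/4·(-197/75) = 73/300 ≠ 1/6

2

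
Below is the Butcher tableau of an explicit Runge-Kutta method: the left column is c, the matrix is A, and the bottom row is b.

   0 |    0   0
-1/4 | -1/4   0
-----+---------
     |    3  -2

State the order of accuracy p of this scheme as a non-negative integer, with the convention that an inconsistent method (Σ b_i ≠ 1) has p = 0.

2

b = (3, -2)
c = (0, -1/4)
Σ b_i: 3·1 + (-2)·1 = 1 ✓
b·c: (-2)·(-1/4) = 1/2 ✓; 2 stages ⇒ order 2.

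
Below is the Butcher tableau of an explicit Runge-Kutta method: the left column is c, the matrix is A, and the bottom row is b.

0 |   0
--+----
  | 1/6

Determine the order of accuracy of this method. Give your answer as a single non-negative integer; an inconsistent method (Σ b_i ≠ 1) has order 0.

b = (1/6)
c = (0)
Σ b_i: 1/6·1 = 1/6 ≠ 1 ⇒ order 0.

0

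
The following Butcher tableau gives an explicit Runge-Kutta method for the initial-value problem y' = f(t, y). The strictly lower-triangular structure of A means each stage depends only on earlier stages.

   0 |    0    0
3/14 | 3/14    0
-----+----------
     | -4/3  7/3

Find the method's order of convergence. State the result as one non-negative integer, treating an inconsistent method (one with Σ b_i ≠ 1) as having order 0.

b = (-4/3, 7/3)
c = (0, 3/14)
Σ b_i: (-4/3)·1 + 7/3·1 = 1 ✓
b·c: 7/3·3/14 = 1/2 ✓; 2 stages ⇒ order 2.

2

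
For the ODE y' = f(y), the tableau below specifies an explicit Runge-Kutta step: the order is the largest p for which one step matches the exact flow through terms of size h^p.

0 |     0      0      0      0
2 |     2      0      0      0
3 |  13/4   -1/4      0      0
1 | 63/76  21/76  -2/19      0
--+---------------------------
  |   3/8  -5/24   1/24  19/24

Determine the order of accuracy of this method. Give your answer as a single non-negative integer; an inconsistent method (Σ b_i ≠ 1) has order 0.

4

b = (3/8, -5/24, 1/24, 19/24)
c = (0, 2, 3, 1)
Ac = (0, 0, -1/2, 9/38)
Σ b_i: 3/8·1 + (-5/24)·1 + 1/24·1 + 19/24·1 = 1 ✓
b·c: (-5/24)·2 + 1/24·3 + 19/24·1 = 1/2 ✓
b·c²: (-5/24)·4 + 1/24·9 + 19/24·1 = 1/3 ✓
b·Ac: 1/24·(-1/2) + 19/24·9/38 = 1/6 ✓
b·c³: (-5/24)·8 + 1/24·27 + 19/24·1 = 1/4 ✓
b·(c∘Ac): 1/24·(-3/2) + 19/24·9/38 = 1/8 ✓
b·Ac²: 1/24·(-1) + 19/24·3/19 = 1/12 ✓
b·A²c: 19/24·1/19 = 1/24 ✓; 4 stages ⇒ order 4.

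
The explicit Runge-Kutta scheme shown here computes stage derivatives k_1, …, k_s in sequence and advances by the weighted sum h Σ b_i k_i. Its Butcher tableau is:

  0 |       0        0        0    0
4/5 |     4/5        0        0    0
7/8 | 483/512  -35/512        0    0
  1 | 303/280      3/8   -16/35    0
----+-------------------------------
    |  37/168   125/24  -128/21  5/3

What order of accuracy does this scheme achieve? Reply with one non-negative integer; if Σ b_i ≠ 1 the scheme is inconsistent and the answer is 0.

b = (37/168, 125/24, -128/21, 5/3)
c = (0, 4/5, 7/8, 1)
Ac = (0, 0, -7/128, -1/10)
Σ b_i: 37/168·1 + 125/24·1 + (-128/21)·1 + 5/3·1 = 1 ✓
b·c: 125/24·4/5 + (-128/21)·7/8 + 5/3·1 = 1/2 ✓
b·c²: 125/24·16/25 + (-128/21)·49/64 + 5/3·1 = 1/3 ✓
b·Ac: (-128/21)·(-7/128) + 5/3·(-1/10) = 1/6 ✓
b·c³: 125/24·64/125 + (-128/21)·343/512 + 5/3·1 = 1/4 ✓
b·(c∘Ac): (-128/21)·(-49/1024) + 5/3·(-1/10) = 1/8 ✓
b·Ac²: (-128/21)·(-7/160) + 5/3·(-11/100) = 1/12 ✓
b·A²c: 5/3·1/40 = 1/24 ✓; 4 stages ⇒ order 4.

4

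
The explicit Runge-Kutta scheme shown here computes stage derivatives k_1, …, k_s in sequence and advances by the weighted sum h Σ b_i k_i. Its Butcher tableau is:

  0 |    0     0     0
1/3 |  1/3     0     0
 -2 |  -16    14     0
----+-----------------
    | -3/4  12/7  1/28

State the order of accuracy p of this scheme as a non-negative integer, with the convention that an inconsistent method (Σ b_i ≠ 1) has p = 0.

b = (-3/4, 12/7, 1/28)
c = (0, 1/3, -2)
Ac = (0, 0, 14/3)
Σ b_i: (-3/4)·1 + 12/7·1 + 1/28·1 = 1 ✓
b·c: 12/7·1/3 + 1/28·(-2) = 1/2 ✓
b·c²: 12/7·1/9 + 1/28·4 = 1/3 ✓
b·Ac: 1/28·14/3 = 1/6 ✓; 3 stages ⇒ order 3.

3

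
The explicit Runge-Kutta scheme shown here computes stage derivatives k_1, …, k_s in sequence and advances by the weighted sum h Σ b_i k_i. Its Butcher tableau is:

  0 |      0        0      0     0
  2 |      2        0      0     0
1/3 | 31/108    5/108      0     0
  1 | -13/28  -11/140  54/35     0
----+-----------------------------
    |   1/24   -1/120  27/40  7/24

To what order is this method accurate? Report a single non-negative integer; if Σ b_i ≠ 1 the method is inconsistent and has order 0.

b = (1/24, -1/120, 27/40, 7/24)
c = (0, 2, 1/3, 1)
Ac = (0, 0, 5/54, 5/14)
Σ b_i: 1/24·1 + (-1/120)·1 + 27/40·1 + 7/24·1 = 1 ✓
b·c: (-1/120)·2 + 27/40·1/3 + 7/24·1 = 1/2 ✓
b·c²: (-1/120)·4 + 27/40·1/9 + 7/24·1 = 1/3 ✓
b·Ac: 27/40·5/54 + 7/24·5/14 = 1/6 ✓
b·c³: (-1/120)·8 + 27/40·1/27 + 7/24·1 = 1/4 ✓
b·(c∘Ac): 27/40·5/162 + 7/24·5/14 = 1/8 ✓
b·Ac²: 27/40·5/27 + 7/24·(-1/7) = 1/12 ✓
b·A²c: 7/24·1/7 = 1/24 ✓; 4 stages ⇒ order 4.

4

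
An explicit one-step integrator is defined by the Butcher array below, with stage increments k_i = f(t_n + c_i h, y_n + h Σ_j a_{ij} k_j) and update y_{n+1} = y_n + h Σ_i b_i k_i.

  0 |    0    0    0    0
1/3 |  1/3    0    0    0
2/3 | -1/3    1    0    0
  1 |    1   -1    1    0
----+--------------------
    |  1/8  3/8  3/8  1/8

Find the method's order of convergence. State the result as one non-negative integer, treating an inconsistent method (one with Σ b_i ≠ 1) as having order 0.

4

b = (1/8, 3/8, 3/8, 1/8)
c = (0, 1/3, 2/3, 1)
Ac = (0, 0, 1/3, 1/3)
Σ b_i: 1/8·1 + 3/8·1 + 3/8·1 + 1/8·1 = 1 ✓
b·c: 3/8·1/3 + 3/8·2/3 + 1/8·1 = 1/2 ✓
b·c²: 3/8·1/9 + 3/8·4/9 + 1/8·1 = 1/3 ✓
b·Ac: 3/8·1/3 + 1/8·1/3 = 1/6 ✓
b·c³: 3/8·1/27 + 3/8·8/27 + 1/8·1 = 1/4 ✓
b·(c∘Ac): 3/8·2/9 + 1/8·1/3 = 1/8 ✓
b·Ac²: 3/8·1/9 + 1/8·1/3 = 1/12 ✓
b·A²c: 1/8·1/3 = 1/24 ✓; 4 stages ⇒ order 4.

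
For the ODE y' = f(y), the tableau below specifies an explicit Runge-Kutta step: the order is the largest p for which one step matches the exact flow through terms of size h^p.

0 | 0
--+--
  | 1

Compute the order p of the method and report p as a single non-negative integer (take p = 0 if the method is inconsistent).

1

b = (1)
c = (0)
Σ b_i: 1·1 = 1 ✓; 1 stage ⇒ order 1.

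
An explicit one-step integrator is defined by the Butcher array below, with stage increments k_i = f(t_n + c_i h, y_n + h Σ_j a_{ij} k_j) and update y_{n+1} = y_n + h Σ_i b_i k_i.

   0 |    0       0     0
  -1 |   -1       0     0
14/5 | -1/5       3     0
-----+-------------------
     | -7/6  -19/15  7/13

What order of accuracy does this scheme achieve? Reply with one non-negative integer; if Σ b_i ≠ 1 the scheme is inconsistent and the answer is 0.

0

b = (-7/6, -19/15, 7/13)
c = (0, -1, 14/5)
Ac = (0, 0, -3)
Σ b_i: (-7/6)·1 + (-19/15)·1 + 7/13·1 = -739/390 ≠ 1 ⇒ order 0.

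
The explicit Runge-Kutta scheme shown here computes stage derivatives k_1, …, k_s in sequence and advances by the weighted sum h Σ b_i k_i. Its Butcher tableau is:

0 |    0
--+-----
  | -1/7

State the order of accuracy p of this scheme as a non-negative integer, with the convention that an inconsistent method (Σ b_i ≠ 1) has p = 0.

b = (-1/7)
c = (0)
Σ b_i: (-1/7)·1 = -1/7 ≠ 1 ⇒ order 0.

0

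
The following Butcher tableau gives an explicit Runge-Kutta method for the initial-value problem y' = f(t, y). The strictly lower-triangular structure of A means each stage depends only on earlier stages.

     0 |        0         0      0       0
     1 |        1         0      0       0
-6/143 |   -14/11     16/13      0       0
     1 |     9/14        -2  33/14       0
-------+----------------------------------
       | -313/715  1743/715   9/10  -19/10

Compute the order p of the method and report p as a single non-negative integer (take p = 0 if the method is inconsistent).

b = (-313/715, 1743/715, 9/10, -19/10)
c = (0, 1, -6/143, 1)
Ac = (0, 0, 16/13, -191/91)
Σ b_i: (-313/715)·1 + 1743/715·1 + 9/10·1 + (-19/10)·1 = 1 ✓
b·c: 1743/715·1 + 9/10·(-6/143) + (-19/10)·1 = 1/2 ✓
b·c²: 1743/715·1 + 9/10·36/20449 + (-19/10)·1 = 110291/204490 ≠ 1/3 ⇒ order 2.
b·Ac: 9/10·16/13 + (-19/10)·(-191/91) = 4637/910 ≠ 1/6

2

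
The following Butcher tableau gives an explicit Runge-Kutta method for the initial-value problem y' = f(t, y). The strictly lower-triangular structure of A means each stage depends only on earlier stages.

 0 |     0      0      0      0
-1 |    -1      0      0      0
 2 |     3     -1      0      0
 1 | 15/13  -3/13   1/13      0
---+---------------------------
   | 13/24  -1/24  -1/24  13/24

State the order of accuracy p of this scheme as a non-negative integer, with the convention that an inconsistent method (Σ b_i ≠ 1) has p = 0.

4

b = (13/24, -1/24, -1/24, 13/24)
c = (0, -1, 2, 1)
Ac = (0, 0, 1, 5/13)
Σ b_i: 13/24·1 + (-1/24)·1 + (-1/24)·1 + 13/24·1 = 1 ✓
b·c: (-1/24)·(-1) + (-1/24)·2 + 13/24·1 = 1/2 ✓
b·c²: (-1/24)·1 + (-1/24)·4 + 13/24·1 = 1/3 ✓
b·Ac: (-1/24)·1 + 13/24·5/13 = 1/6 ✓
b·c³: (-1/24)·(-1) + (-1/24)·8 + 13/24·1 = 1/4 ✓
b·(c∘Ac): (-1/24)·2 + 13/24·5/13 = 1/8 ✓
b·Ac²: (-1/24)·(-1) + 13/24·1/13 = 1/12 ✓
b·A²c: 13/24·1/13 = 1/24 ✓; 4 stages ⇒ order 4.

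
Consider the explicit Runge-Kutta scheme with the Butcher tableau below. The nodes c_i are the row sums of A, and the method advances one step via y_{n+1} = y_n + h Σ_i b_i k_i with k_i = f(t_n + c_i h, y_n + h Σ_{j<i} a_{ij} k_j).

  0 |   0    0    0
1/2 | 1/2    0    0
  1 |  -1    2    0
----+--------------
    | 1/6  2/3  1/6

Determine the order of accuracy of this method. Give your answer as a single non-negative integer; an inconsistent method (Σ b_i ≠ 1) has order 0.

3

b = (1/6, 2/3, 1/6)
c = (0, 1/2, 1)
Ac = (0, 0, 1)
Σ b_i: 1/6·1 + 2/3·1 + 1/6·1 = 1 ✓
b·c: 2/3·1/2 + 1/6·1 = 1/2 ✓
b·c²: 2/3·1/4 + 1/6·1 = 1/3 ✓
b·Ac: 1/6·1 = 1/6 ✓; 3 stages ⇒ order 3.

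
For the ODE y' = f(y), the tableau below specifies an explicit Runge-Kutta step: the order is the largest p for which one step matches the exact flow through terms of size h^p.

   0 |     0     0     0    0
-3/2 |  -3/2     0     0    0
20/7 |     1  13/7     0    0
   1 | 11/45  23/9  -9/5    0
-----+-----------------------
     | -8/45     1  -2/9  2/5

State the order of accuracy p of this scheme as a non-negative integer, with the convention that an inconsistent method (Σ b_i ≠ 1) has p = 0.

b = (-8/45, 1, -2/9, 2/5)
c = (0, -3/2, 20/7, 1)
Ac = (0, 0, -39/14, -377/42)
Σ b_i: (-8/45)·1 + 1·1 + (-2/9)·1 + 2/5·1 = 1 ✓
b·c: 1·(-3/2) + (-2/9)·20/7 + 2/5·1 = -1093/630 ≠ 1/2 ⇒ order 1.

1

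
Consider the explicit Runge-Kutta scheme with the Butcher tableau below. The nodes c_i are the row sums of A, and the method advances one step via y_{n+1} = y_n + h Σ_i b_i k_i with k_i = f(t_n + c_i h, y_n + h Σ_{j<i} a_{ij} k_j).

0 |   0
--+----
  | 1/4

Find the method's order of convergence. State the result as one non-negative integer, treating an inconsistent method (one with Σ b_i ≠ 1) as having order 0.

b = (1/4)
c = (0)
Σ b_i: 1/4·1 = 1/4 ≠ 1 ⇒ order 0.

0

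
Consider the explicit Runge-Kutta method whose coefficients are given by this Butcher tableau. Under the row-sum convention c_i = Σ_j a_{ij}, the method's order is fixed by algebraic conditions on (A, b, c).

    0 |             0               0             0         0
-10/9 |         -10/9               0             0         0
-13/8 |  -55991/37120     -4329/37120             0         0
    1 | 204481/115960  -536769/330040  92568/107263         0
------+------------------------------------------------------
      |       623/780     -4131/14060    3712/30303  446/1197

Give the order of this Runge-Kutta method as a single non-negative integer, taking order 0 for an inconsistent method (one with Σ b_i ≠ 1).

4

b = (623/780, -4131/14060, 3712/30303, 446/1197)
c = (0, -10/9, -13/8, 1)
Ac = (0, 0, 481/3712, 361/892)
Σ b_i: 623/780·1 + (-4131/14060)·1 + 3712/30303·1 + 446/1197·1 = 1 ✓
b·c: (-4131/14060)·(-10/9) + 3712/30303·(-13/8) + 446/1197·1 = 1/2 ✓
b·c²: (-4131/14060)·100/81 + 3712/30303·169/64 + 446/1197·1 = 1/3 ✓
b·Ac: 3712/30303·481/3712 + 446/1197·361/892 = 1/6 ✓
b·c³: (-4131/14060)·(-1000/729) + 3712/30303·(-2197/512) + 446/1197·1 = 1/4 ✓
b·(c∘Ac): 3712/30303·(-6253/29696) + 446/1197·361/892 = 1/8 ✓
b·Ac²: 3712/30303·(-2405/16704) + 446/1197·4351/16056 = 1/12 ✓
b·A²c: 446/1197·399/3568 = 1/24 ✓; 4 stages ⇒ order 4.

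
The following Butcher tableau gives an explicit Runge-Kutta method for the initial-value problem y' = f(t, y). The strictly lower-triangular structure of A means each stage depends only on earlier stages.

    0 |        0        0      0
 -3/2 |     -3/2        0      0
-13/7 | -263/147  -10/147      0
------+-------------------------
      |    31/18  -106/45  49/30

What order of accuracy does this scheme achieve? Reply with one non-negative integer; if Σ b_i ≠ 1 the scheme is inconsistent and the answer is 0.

b = (31/18, -106/45, 49/30)
c = (0, -3/2, -13/7)
Ac = (0, 0, 5/49)
Σ b_i: 31/18·1 + (-106/45)·1 + 49/30·1 = 1 ✓
b·c: (-106/45)·(-3/2) + 49/30·(-13/7) = 1/2 ✓
b·c²: (-106/45)·9/4 + 49/30·169/49 = 1/3 ✓
b·Ac: 49/30·5/49 = 1/6 ✓; 3 stages ⇒ order 3.

3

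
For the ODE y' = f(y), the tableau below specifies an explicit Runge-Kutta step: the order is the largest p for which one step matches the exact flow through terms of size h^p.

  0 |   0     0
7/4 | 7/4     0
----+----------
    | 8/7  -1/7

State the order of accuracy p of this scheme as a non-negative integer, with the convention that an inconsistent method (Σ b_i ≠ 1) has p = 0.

1

b = (8/7, -1/7)
c = (0, 7/4)
Σ b_i: 8/7·1 + (-1/7)·1 = 1 ✓
b·c: (-1/7)·7/4 = -1/4 ≠ 1/2 ⇒ order 1.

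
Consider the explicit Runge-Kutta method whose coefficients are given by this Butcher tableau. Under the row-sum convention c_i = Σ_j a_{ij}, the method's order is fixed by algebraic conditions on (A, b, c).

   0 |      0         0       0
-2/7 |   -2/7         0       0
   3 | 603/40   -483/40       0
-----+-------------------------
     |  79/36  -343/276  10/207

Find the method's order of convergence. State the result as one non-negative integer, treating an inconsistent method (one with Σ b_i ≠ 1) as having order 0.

3

b = (79/36, -343/276, 10/207)
c = (0, -2/7, 3)
Ac = (0, 0, 69/20)
Σ b_i: 79/36·1 + (-343/276)·1 + 10/207·1 = 1 ✓
b·c: (-343/276)·(-2/7) + 10/207·3 = 1/2 ✓
b·c²: (-343/276)·4/49 + 10/207·9 = 1/3 ✓
b·Ac: 10/207·69/20 = 1/6 ✓; 3 stages ⇒ order 3.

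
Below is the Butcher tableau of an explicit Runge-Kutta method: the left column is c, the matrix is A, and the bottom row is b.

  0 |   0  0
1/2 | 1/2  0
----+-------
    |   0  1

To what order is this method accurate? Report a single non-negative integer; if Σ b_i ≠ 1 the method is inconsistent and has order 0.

2

b = (0, 1)
c = (0, 1/2)
Σ b_i: 1·1 = 1 ✓
b·c: 1·1/2 = 1/2 ✓; 2 stages ⇒ order 2.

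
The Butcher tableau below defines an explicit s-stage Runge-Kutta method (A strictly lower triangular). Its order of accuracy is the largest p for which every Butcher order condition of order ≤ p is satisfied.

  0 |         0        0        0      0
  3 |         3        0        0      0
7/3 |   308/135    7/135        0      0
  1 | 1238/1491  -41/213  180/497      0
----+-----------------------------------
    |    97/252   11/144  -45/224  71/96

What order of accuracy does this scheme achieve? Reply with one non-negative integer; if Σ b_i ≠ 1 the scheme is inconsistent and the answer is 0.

4

b = (97/252, 11/144, -45/224, 71/96)
c = (0, 3, 7/3, 1)
Ac = (0, 0, 7/45, 19/71)
Σ b_i: 97/252·1 + 11/144·1 + (-45/224)·1 + 71/96·1 = 1 ✓
b·c: 11/144·3 + (-45/224)·7/3 + 71/96·1 = 1/2 ✓
b·c²: 11/144·9 + (-45/224)·49/9 + 71/96·1 = 1/3 ✓
b·Ac: (-45/224)·7/45 + 71/96·19/71 = 1/6 ✓
b·c³: 11/144·27 + (-45/224)·343/27 + 71/96·1 = 1/4 ✓
b·(c∘Ac): (-45/224)·49/135 + 71/96·19/71 = 1/8 ✓
b·Ac²: (-45/224)·7/15 + 71/96·17/71 = 1/12 ✓
b·A²c: 71/96·4/71 = 1/24 ✓; 4 stages ⇒ order 4.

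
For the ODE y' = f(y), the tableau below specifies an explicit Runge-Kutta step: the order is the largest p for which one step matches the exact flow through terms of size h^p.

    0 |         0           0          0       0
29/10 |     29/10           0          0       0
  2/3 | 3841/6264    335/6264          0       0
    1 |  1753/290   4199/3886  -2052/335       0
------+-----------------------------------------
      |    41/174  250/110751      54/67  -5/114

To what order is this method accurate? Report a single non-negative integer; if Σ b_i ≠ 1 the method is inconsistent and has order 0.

4

b = (41/174, 250/110751, 54/67, -5/114)
c = (0, 29/10, 2/3, 1)
Ac = (0, 0, 67/432, -19/20)
Σ b_i: 41/174·1 + 250/110751·1 + 54/67·1 + (-5/114)·1 = 1 ✓
b·c: 250/110751·29/10 + 54/67·2/3 + (-5/114)·1 = 1/2 ✓
b·c²: 250/110751·841/100 + 54/67·4/9 + (-5/114)·1 = 1/3 ✓
b·Ac: 54/67·67/432 + (-5/114)·(-19/20) = 1/6 ✓
b·c³: 250/110751·24389/1000 + 54/67·8/27 + (-5/114)·1 = 1/4 ✓
b·(c∘Ac): 54/67·67/648 + (-5/114)·(-19/20) = 1/8 ✓
b·Ac²: 54/67·1943/4320 + (-5/114)·1273/200 = 1/12 ✓
b·A²c: (-5/114)·(-19/20) = 1/24 ✓; 4 stages ⇒ order 4.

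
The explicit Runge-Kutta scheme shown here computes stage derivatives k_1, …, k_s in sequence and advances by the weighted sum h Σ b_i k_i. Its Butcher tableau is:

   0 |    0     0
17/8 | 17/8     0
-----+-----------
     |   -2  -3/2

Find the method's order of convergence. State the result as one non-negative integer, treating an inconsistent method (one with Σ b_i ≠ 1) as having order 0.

0

b = (-2, -3/2)
c = (0, 17/8)
Σ b_i: (-2)·1 + (-3/2)·1 = -7/2 ≠ 1 ⇒ order 0.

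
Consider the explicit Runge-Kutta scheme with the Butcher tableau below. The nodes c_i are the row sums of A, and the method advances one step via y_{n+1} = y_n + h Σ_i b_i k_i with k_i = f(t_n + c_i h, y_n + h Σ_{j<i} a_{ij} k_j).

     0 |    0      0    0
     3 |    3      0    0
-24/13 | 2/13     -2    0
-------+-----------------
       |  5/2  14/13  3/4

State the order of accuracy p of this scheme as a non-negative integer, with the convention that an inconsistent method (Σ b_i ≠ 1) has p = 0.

b = (5/2, 14/13, 3/4)
c = (0, 3, -24/13)
Ac = (0, 0, -6)
Σ b_i: 5/2·1 + 14/13·1 + 3/4·1 = 225/52 ≠ 1 ⇒ order 0.

0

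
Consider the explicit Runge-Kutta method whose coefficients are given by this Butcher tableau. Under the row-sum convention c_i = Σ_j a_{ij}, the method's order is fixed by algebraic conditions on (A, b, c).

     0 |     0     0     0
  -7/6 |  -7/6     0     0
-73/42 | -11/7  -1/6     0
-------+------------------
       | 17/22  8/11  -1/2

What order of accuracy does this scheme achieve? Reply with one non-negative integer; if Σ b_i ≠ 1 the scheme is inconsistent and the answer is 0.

b = (17/22, 8/11, -1/2)
c = (0, -7/6, -73/42)
Ac = (0, 0, 7/36)
Σ b_i: 17/22·1 + 8/11·1 + (-1/2)·1 = 1 ✓
b·c: 8/11·(-7/6) + (-1/2)·(-73/42) = 19/924 ≠ 1/2 ⇒ order 1.

1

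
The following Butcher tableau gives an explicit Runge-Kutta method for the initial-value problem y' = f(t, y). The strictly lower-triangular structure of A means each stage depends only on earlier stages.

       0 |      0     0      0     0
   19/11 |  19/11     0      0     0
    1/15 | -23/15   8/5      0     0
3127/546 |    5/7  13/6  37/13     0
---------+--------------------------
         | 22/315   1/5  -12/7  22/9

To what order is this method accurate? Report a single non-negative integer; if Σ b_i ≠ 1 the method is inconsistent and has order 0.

b = (22/315, 1/5, -12/7, 22/9)
c = (0, 19/11, 1/15, 3127/546)
Ac = (0, 0, 152/55, 5623/1430)
Σ b_i: 22/315·1 + 1/5·1 + (-12/7)·1 + 22/9·1 = 1 ✓
b·c: 1/5·19/11 + (-12/7)·1/15 + 22/9·3127/546 = 1923074/135135 ≠ 1/2 ⇒ order 1.

1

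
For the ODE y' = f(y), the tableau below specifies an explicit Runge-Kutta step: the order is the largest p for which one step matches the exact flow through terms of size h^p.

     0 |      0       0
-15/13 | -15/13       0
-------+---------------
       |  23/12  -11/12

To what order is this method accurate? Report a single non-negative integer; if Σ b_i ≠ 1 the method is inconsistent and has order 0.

1

b = (23/12, -11/12)
c = (0, -15/13)
Σ b_i: 23/12·1 + (-11/12)·1 = 1 ✓
b·c: (-11/12)·(-15/13) = 55/52 ≠ 1/2 ⇒ order 1.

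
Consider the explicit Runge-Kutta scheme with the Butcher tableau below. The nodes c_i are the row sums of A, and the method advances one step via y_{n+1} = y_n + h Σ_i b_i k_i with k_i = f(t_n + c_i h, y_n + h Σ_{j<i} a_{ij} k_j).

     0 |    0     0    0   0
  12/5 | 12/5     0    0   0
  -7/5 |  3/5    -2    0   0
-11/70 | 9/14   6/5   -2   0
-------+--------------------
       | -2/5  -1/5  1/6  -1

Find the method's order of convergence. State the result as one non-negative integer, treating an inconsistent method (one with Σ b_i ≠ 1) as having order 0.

0

b = (-2/5, -1/5, 1/6, -1)
c = (0, 12/5, -7/5, -11/70)
Ac = (0, 0, -24/5, 142/25)
Σ b_i: (-2/5)·1 + (-1/5)·1 + 1/6·1 + (-1)·1 = -43/30 ≠ 1 ⇒ order 0.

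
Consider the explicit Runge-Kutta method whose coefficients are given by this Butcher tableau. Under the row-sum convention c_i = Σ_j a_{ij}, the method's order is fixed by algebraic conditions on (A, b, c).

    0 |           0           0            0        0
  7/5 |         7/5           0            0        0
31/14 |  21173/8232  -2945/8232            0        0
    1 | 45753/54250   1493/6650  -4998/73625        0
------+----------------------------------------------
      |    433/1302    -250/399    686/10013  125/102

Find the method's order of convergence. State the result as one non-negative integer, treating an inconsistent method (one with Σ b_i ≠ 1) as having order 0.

b = (433/1302, -250/399, 686/10013, 125/102)
c = (0, 7/5, 31/14, 1)
Ac = (0, 0, -589/1176, 41/250)
Σ b_i: 433/1302·1 + (-250/399)·1 + 686/10013·1 + 125/102·1 = 1 ✓
b·c: (-250/399)·7/5 + 686/10013·31/14 + 125/102·1 = 1/2 ✓
b·c²: (-250/399)·49/25 + 686/10013·961/196 + 125/102·1 = 1/3 ✓
b·Ac: 686/10013·(-589/1176) + 125/102·41/250 = 1/6 ✓
b·c³: (-250/399)·343/125 + 686/10013·29791/2744 + 125/102·1 = 1/4 ✓
b·(c∘Ac): 686/10013·(-18259/16464) + 125/102·41/250 = 1/8 ✓
b·Ac²: 686/10013·(-589/840) + 125/102·67/625 = 1/12 ✓
b·A²c: 125/102·17/500 = 1/24 ✓; 4 stages ⇒ order 4.

4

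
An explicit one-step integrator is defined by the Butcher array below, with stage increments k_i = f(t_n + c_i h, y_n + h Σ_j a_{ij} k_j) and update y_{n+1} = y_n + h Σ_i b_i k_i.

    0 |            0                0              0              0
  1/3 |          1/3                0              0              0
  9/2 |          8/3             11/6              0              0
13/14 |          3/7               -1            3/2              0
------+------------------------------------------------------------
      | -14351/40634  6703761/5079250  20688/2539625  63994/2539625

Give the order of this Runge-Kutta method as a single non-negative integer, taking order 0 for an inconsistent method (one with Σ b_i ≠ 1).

3

b = (-14351/40634, 6703761/5079250, 20688/2539625, 63994/2539625)
c = (0, 1/3, 9/2, 13/14)
Ac = (0, 0, 11/18, 77/12)
Σ b_i: (-14351/40634)·1 + 6703761/5079250·1 + 20688/2539625·1 + 63994/2539625·1 = 1 ✓
b·c: 6703761/5079250·1/3 + 20688/2539625·9/2 + 63994/2539625·13/14 = 1/2 ✓
b·c²: 6703761/5079250·1/9 + 20688/2539625·81/4 + 63994/2539625·169/196 = 1/3 ✓
b·Ac: 20688/2539625·11/18 + 63994/2539625·77/12 = 1/6 ✓
b·c³: 6703761/5079250·1/27 + 20688/2539625·729/8 + 63994/2539625·2197/2744 = 4154119/5119884 ≠ 1/4 ⇒ order 3.
b·(c∘Ac): 20688/2539625·11/4 + 63994/2539625·143/24 = 19121/110820 ≠ 1/8
b·Ac²: 20688/2539625·11/54 + 63994/2539625·2179/72 = 2794927/3657060 ≠ 1/12
b·A²c: 63994/2539625·11/12 = 31997/1385250 ≠ 1/24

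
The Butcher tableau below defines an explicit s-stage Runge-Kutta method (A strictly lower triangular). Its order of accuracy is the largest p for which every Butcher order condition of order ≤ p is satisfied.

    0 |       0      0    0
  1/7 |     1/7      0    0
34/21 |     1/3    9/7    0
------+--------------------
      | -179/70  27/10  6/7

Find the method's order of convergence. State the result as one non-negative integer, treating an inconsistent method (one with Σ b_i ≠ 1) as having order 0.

1

b = (-179/70, 27/10, 6/7)
c = (0, 1/7, 34/21)
Ac = (0, 0, 9/49)
Σ b_i: (-179/70)·1 + 27/10·1 + 6/7·1 = 1 ✓
b·c: 27/10·1/7 + 6/7·34/21 = 869/490 ≠ 1/2 ⇒ order 1.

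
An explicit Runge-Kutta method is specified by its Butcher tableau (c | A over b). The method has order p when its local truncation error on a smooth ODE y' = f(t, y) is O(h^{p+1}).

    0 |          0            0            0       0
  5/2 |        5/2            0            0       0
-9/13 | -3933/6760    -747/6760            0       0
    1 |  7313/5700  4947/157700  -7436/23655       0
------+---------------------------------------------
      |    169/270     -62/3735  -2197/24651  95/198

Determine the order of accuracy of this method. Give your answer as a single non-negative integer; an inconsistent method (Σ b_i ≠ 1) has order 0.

b = (169/270, -62/3735, -2197/24651, 95/198)
c = (0, 5/2, -9/13, 1)
Ac = (0, 0, -747/2704, 45/152)
Σ b_i: 169/270·1 + (-62/3735)·1 + (-2197/24651)·1 + 95/198·1 = 1 ✓
b·c: (-62/3735)·5/2 + (-2197/24651)·(-9/13) + 95/198·1 = 1/2 ✓
b·c²: (-62/3735)·25/4 + (-2197/24651)·81/169 + 95/198·1 = 1/3 ✓
b·Ac: (-2197/24651)·(-747/2704) + 95/198·45/152 = 1/6 ✓
b·c³: (-62/3735)·125/8 + (-2197/24651)·(-729/2197) + 95/198·1 = 1/4 ✓
b·(c∘Ac): (-2197/24651)·6723/35152 + 95/198·45/152 = 1/8 ✓
b·Ac²: (-2197/24651)·(-3735/5408) + 95/198·69/1520 = 1/12 ✓
b·A²c: 95/198·33/380 = 1/24 ✓; 4 stages ⇒ order 4.

4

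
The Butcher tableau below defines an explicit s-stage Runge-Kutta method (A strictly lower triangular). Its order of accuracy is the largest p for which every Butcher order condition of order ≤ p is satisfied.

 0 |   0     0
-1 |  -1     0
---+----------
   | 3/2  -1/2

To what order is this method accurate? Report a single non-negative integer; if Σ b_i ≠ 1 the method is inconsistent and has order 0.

2

b = (3/2, -1/2)
c = (0, -1)
Σ b_i: 3/2·1 + (-1/2)·1 = 1 ✓
b·c: (-1/2)·(-1) = 1/2 ✓; 2 stages ⇒ order 2.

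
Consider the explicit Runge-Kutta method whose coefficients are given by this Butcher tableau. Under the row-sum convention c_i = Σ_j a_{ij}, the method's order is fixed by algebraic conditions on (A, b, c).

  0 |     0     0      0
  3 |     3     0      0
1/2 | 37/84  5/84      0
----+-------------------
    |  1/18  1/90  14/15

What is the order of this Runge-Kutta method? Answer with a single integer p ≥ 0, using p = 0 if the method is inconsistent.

b = (1/18, 1/90, 14/15)
c = (0, 3, 1/2)
Ac = (0, 0, 5/28)
Σ b_i: 1/18·1 + 1/90·1 + 14/15·1 = 1 ✓
b·c: 1/90·3 + 14/15·1/2 = 1/2 ✓
b·c²: 1/90·9 + 14/15·1/4 = 1/3 ✓
b·Ac: 14/15·5/28 = 1/6 ✓; 3 stages ⇒ order 3.

3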